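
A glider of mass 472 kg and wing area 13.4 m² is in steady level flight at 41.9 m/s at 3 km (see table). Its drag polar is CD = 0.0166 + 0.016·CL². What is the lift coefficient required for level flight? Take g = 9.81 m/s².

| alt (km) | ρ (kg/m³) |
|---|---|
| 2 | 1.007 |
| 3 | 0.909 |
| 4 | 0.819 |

At 3 km, from the table: ρ = 0.909 kg/m³.
Weight W = mg = 472 × 9.81 = 4630.3 N; in level flight L = W.
Dynamic pressure q = 0.5 × 0.909 × 41.9² = 797.9 Pa.
Required CL = L/(qS) = 4630.3/(797.9·13.4) = 0.4331.

CL = 0.433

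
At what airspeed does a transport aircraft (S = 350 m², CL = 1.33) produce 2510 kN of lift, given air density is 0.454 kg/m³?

v = 154 m/s

L = ½ρv²S·CL ⇒ v = √(2L/(ρ·S·CL))
v = √(2 × 2.51×10^6 / (0.454 × 350 × 1.33)) = √23750 = 154 m/s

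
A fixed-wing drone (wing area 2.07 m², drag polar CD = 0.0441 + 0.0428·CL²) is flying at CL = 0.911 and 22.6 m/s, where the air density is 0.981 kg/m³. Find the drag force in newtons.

D = 41.3 N

CD = 0.0441 + 0.0428 × 0.911² = 0.07962
D = ½ρv²S·CD = ½ × 0.981 × 22.6² × 2.07 × 0.07962 = 41.3 N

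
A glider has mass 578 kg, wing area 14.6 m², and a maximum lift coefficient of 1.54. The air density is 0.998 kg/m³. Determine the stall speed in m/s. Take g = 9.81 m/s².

V_stall = 22.5 m/s

Stall occurs when L = W at CL,max. W = mg = 578 × 9.81 = 5670 N.
From L = ½ρV²S·CL,max = W: V_stall = √(2W/(ρSCL,max)) = √(2·5670/(0.998·14.6·1.54))
V_stall = √505.4 = 22.5 m/s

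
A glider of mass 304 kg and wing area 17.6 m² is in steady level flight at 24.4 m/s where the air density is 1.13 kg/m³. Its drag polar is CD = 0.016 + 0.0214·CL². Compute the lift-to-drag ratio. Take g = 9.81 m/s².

L/D = 23.5

Weight W = mg = 304 × 9.81 = 2982.2 N; in level flight L = W.
Dynamic pressure q = 0.5 × 1.13 × 24.4² = 336.4 Pa.
Required CL = L/(qS) = 2982.2/(336.4·17.6) = 0.5037.
CD = 0.016 + 0.0214 × 0.5037² = 0.02143.
L/D = CL/CD = 0.5037 / 0.02143 = 23.5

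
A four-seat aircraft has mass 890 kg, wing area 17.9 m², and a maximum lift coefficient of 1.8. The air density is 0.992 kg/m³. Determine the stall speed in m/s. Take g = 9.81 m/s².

V_stall = 23.4 m/s

Stall occurs when L = W at CL,max. W = mg = 890 × 9.81 = 8731 N.
From L = ½ρV²S·CL,max = W: V_stall = √(2W/(ρSCL,max)) = √(2·8731/(0.992·17.9·1.8))
V_stall = √546.3 = 23.4 m/s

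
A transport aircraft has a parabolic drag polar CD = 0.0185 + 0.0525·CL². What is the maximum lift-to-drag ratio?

For CD = CD0 + K·CL², (L/D)max occurs at CL* = √(CD0/K) and equals 1/(2√(K·CD0)).
(L/D)max = 1/(2√(0.0525 × 0.0185)) = 1/(2 × 0.03116) = 16

(L/D)max = 16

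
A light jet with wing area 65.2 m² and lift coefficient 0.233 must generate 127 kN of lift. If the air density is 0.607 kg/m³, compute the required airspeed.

L = ½ρv²S·CL ⇒ v = √(2L/(ρ·S·CL))
v = √(2 × 1.27×10^5 / (0.607 × 65.2 × 0.233)) = √27540 = 166 m/s

v = 166 m/s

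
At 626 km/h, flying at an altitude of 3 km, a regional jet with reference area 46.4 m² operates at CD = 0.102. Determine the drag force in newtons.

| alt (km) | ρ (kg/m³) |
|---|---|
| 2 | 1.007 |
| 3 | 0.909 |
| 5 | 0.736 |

At 3 km, from the table: ρ = 0.909 kg/m³.
Convert speed: v = 626 km/h ÷ 3.6 = 173.9 m/s.
Dynamic pressure q = ½ρv² = ½ × 0.909 × 173.9² = 13740 Pa.
D = q·S·CD = 13740 × 46.4 × 0.102 = 65000 N ≈ 65 kN

D = 65000 N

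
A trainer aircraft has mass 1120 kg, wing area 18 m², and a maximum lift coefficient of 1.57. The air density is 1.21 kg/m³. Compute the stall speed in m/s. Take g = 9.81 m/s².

V_stall = 25.4 m/s

At stall, lift equals weight: L = W = m·g = 1120 × 9.81 = 10990 N.
From L = ½ρV²S·CL,max = W: V_stall = √(2W/(ρSCL,max)) = √(2·10990/(1.21·18·1.57))
V_stall = √642.6 = 25.4 m/s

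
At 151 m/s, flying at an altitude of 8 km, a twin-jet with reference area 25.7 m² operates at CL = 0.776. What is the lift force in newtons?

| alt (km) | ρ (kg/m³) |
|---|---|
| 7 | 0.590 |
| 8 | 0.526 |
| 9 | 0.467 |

At 8 km, from the table: ρ = 0.526 kg/m³.
Dynamic pressure q = ½ρv² = ½ × 0.526 × 151² = 5997 Pa.
L = q·S·CL = 5997 × 25.7 × 0.776 = 1.2×10^5 N ≈ 120 kN

L = 1.2×10^5 N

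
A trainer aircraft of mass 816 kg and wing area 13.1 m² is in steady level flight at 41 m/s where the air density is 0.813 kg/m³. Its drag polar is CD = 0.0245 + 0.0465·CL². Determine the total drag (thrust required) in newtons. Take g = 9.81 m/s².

In steady level flight, lift balances weight: W = mg = 816 × 9.81 = 8005 N.
q = ½ρv² = ½ × 0.813 × 41² = 683.3 Pa.
Required CL = L/(qS) = 8005/(683.3·13.1) = 0.8943.
CD = 0.0245 + 0.0465 × 0.8943² = 0.06169.
D = q·S·CD = 683.3 × 13.1 × 0.06169 = 552.2 N

D = 552 N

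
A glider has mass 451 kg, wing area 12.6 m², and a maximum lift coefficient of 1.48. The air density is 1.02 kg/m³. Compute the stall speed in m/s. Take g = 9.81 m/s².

Stall occurs when L = W at CL,max. W = mg = 451 × 9.81 = 4424 N.
From L = ½ρV²S·CL,max = W: V_stall = √(2W/(ρSCL,max)) = √(2·4424/(1.02·12.6·1.48))
V_stall = √465.2 = 21.6 m/s

V_stall = 21.6 m/s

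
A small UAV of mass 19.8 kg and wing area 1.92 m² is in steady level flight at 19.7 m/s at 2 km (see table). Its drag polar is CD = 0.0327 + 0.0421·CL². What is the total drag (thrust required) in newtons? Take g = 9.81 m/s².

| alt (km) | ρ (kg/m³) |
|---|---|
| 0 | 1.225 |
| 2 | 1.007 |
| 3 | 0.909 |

D = 16.5 N

At 2 km, from the table: ρ = 1.007 kg/m³.
Level flight ⇒ L = W = m·g = 19.8 × 9.81 = 194.24 N.
q = ½ρv² = ½ × 1.007 × 19.7² = 195.4 Pa.
CL = 2W/(ρv²S) = 2×194.24/(1.007×19.7²×1.92) = 0.5177.
CD = 0.0327 + 0.0421 × 0.5177² = 0.04398.
D = q·S·CD = 195.4 × 1.92 × 0.04398 = 16.5 N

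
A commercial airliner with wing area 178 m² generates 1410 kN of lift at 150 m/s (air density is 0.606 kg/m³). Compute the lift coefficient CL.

From L = ½ρv²S·CL, rearranging gives CL = 2L/(ρv²S).
CL = 2 × 1.41×10^6 / (0.606 × 150² × 178) = 1.16

CL = 1.16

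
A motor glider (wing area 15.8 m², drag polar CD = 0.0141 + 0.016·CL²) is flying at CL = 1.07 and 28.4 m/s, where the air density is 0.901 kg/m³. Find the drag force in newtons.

CD = 0.0141 + 0.016 × 1.07² = 0.03242
D = ½ρv²S·CD = ½ × 0.901 × 28.4² × 15.8 × 0.03242 = 186 N

D = 186 N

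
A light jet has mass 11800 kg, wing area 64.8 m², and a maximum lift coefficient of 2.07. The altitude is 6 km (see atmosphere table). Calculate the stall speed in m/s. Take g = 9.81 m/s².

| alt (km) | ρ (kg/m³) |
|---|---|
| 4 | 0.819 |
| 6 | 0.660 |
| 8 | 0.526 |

V_stall = 51.1 m/s

At 6 km, from the table: ρ = 0.660 kg/m³.
Weight W = mg = 11800 × 9.81 = 1.158×10^5 N.
V_stall = √(2W/(ρ·S·CL,max)) = √(2 × 1.158×10^5 / (0.66 × 64.8 × 2.07))
V_stall = √2615 = 51.1 m/s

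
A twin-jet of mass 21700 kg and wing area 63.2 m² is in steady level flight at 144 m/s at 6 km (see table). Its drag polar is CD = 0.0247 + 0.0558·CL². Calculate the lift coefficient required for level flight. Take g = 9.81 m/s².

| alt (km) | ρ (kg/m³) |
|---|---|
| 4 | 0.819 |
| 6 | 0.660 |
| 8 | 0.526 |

CL = 0.492

At 6 km, from the table: ρ = 0.660 kg/m³.
Weight W = mg = 21700 × 9.81 = 2.1288×10^5 N; in level flight L = W.
Dynamic pressure q = 0.5 × 0.66 × 144² = 6843 Pa.
CL = W/(q·S) = 2.1288×10^5 / (6843 × 63.2) = 0.4922.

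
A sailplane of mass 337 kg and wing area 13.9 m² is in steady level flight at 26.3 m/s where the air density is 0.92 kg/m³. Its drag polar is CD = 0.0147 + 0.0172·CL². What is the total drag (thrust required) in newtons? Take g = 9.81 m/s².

Weight W = mg = 337 × 9.81 = 3306 N; in level flight L = W.
q = ½ρv² = ½ × 0.92 × 26.3² = 318.2 Pa.
CL = 2W/(ρv²S) = 2×3306/(0.92×26.3²×13.9) = 0.7475.
CD = 0.0147 + 0.0172 × 0.7475² = 0.02431.
D = q·S·CD = 318.2 × 13.9 × 0.02431 = 107.5 N

D = 108 N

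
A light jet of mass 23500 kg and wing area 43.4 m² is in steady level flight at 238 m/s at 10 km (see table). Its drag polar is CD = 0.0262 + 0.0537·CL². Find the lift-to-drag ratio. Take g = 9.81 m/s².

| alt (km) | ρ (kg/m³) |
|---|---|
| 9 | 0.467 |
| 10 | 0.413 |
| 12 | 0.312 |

L/D = 12.2

At 10 km, from the table: ρ = 0.413 kg/m³.
Level flight ⇒ L = W = m·g = 23500 × 9.81 = 2.3054×10^5 N.
q = ½ρv² = ½ × 0.413 × 238² = 11700 Pa.
Required CL = L/(qS) = 2.3054×10^5/(11700·43.4) = 0.4541.
CD = 0.0262 + 0.0537 × 0.4541² = 0.03727.
L/D = CL/CD = 0.4541 / 0.03727 = 12.2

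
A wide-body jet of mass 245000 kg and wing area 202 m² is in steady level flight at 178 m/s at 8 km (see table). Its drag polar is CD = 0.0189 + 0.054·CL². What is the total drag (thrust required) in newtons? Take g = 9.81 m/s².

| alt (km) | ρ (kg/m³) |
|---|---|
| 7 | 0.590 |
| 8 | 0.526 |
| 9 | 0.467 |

At 8 km, from the table: ρ = 0.526 kg/m³.
Weight W = mg = 245000 × 9.81 = 2.4034×10^6 N; in level flight L = W.
Dynamic pressure q = 0.5 × 0.526 × 178² = 8333 Pa.
CL = 2W/(ρv²S) = 2×2.4034×10^6/(0.526×178²×202) = 1.428.
CD = 0.0189 + 0.054 × 1.428² = 0.129.
D = q·S·CD = 8333 × 202 × 0.129 = 2.171×10^5 N

D = 2.17×10^5 N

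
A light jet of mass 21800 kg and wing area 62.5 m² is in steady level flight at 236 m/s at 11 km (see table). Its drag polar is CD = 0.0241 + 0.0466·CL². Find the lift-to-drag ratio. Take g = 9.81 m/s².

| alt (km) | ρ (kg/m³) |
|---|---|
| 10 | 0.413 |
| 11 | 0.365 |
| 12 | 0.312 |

At 11 km, from the table: ρ = 0.365 kg/m³.
In steady level flight, lift balances weight: W = mg = 21800 × 9.81 = 2.1386×10^5 N.
Dynamic pressure q = 0.5 × 0.365 × 236² = 10160 Pa.
CL = W/(q·S) = 2.1386×10^5 / (10160 × 62.5) = 0.3366.
CD = 0.0241 + 0.0466 × 0.3366² = 0.02938.
L/D = CL/CD = 0.3366 / 0.02938 = 11.5

L/D = 11.5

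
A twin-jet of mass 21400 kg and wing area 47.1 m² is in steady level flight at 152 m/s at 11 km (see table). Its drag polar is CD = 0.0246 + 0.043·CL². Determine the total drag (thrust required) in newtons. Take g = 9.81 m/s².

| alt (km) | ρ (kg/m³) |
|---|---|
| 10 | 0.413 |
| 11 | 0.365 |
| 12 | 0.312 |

D = 14400 N

At 11 km, from the table: ρ = 0.365 kg/m³.
Level flight ⇒ L = W = m·g = 21400 × 9.81 = 2.0993×10^5 N.
q = ½ρv² = ½ × 0.365 × 152² = 4216 Pa.
Required CL = L/(qS) = 2.0993×10^5/(4216·47.1) = 1.057.
CD = 0.0246 + 0.043 × 1.057² = 0.07265.
D = q·S·CD = 4216 × 47.1 × 0.07265 = 14430 N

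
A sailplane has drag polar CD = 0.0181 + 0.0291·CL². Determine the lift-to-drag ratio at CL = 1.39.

L/D = 18.7

CD = 0.0181 + 0.0291 × 1.39² = 0.07432
L/D = CL/CD = 1.39 / 0.07432 = 18.7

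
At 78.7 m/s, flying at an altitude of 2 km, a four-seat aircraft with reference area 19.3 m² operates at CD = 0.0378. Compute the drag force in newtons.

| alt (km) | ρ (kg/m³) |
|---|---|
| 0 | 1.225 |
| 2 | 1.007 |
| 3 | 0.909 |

At 2 km, from the table: ρ = 1.007 kg/m³.
Dynamic pressure q = ½ρv² = ½ × 1.007 × 78.7² = 3119 Pa.
D = q·S·CD = 3119 × 19.3 × 0.0378 = 2280 N

D = 2280 N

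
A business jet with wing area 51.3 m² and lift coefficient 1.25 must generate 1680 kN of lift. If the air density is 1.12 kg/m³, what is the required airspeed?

L = ½ρv²S·CL ⇒ v = √(2L/(ρ·S·CL))
v = √(2 × 1.68×10^6 / (1.12 × 51.3 × 1.25)) = √46780 = 216 m/s

v = 216 m/s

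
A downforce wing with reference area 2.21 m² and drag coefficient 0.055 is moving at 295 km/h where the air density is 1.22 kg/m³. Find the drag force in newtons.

D = 498 N

Convert speed: v = 295 km/h ÷ 3.6 = 81.94 m/s.
D = ½ρv²S·CD = ½ × 1.22 × 81.94² × 2.21 × 0.055 = 498 N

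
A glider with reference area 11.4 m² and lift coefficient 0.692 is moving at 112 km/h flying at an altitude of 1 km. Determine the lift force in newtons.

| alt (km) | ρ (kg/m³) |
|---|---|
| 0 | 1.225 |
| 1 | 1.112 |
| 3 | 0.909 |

At 1 km, from the table: ρ = 1.112 kg/m³.
Convert speed: v = 112 km/h ÷ 3.6 = 31.11 m/s.
Dynamic pressure q = ½ρv² = ½ × 1.112 × 31.11² = 538.2 Pa.
L = q·S·CL = 538.2 × 11.4 × 0.692 = 4250 N

L = 4250 N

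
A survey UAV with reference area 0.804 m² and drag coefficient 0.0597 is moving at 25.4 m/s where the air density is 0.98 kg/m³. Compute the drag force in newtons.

Dynamic pressure q = ½ρv² = ½ × 0.98 × 25.4² = 316.1 Pa.
D = q·S·CD = 316.1 × 0.804 × 0.0597 = 15.2 N

D = 15.2 N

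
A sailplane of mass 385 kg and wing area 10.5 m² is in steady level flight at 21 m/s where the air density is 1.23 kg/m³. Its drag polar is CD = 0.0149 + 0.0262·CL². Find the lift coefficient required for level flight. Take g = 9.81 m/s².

In steady level flight, lift balances weight: W = mg = 385 × 9.81 = 3776.9 N.
q = ½ρv² = ½ × 1.23 × 21² = 271.2 Pa.
CL = W/(q·S) = 3776.9 / (271.2 × 10.5) = 1.326.

CL = 1.33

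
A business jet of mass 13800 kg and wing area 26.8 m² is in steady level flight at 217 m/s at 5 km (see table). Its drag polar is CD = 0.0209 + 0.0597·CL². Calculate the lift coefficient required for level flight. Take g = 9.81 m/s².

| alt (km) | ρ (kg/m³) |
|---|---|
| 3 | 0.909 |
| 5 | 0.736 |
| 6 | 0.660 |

At 5 km, from the table: ρ = 0.736 kg/m³.
In steady level flight, lift balances weight: W = mg = 13800 × 9.81 = 1.3538×10^5 N.
q = ½ρv² = ½ × 0.736 × 217² = 17330 Pa.
CL = 2W/(ρv²S) = 2×1.3538×10^5/(0.736×217²×26.8) = 0.2915.

CL = 0.292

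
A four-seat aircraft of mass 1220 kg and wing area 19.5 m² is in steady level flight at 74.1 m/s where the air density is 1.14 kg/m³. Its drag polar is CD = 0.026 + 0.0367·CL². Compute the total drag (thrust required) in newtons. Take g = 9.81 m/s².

Weight W = mg = 1220 × 9.81 = 11968 N; in level flight L = W.
Dynamic pressure q = 0.5 × 1.14 × 74.1² = 3130 Pa.
CL = W/(q·S) = 11968 / (3130 × 19.5) = 0.1961.
CD = 0.026 + 0.0367 × 0.1961² = 0.02741.
D = q·S·CD = 3130 × 19.5 × 0.02741 = 1673 N

D = 1670 N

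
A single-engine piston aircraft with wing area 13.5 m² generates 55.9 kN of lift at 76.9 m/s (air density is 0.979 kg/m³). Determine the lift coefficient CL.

CL = 1.43

From L = ½ρv²S·CL, rearranging gives CL = 2L/(ρv²S).
CL = 2 × 55900 / (0.979 × 76.9² × 13.5) = 1.43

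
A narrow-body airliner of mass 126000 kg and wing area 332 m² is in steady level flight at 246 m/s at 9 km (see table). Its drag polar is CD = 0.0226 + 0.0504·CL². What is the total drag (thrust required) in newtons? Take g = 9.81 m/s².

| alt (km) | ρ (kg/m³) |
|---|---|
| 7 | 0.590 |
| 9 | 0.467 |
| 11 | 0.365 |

D = 1.22×10^5 N

At 9 km, from the table: ρ = 0.467 kg/m³.
Level flight ⇒ L = W = m·g = 126000 × 9.81 = 1.2361×10^6 N.
q = ½ρv² = ½ × 0.467 × 246² = 14130 Pa.
CL = 2W/(ρv²S) = 2×1.2361×10^6/(0.467×246²×332) = 0.2635.
CD = 0.0226 + 0.0504 × 0.2635² = 0.0261.
D = q·S·CD = 14130 × 332 × 0.0261 = 1.224×10^5 N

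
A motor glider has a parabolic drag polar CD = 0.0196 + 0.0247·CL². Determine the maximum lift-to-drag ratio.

(L/D)max = 22.7

For CD = CD0 + K·CL², (L/D)max occurs at CL* = √(CD0/K) and equals 1/(2√(K·CD0)).
(L/D)max = 1/(2√(0.0247 × 0.0196)) = 1/(2 × 0.022) = 22.7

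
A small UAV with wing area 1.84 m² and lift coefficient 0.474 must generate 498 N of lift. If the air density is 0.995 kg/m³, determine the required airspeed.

L = ½ρv²S·CL ⇒ v = √(2L/(ρ·S·CL))
v = √(2 × 498 / (0.995 × 1.84 × 0.474)) = √1148 = 33.9 m/s

v = 33.9 m/s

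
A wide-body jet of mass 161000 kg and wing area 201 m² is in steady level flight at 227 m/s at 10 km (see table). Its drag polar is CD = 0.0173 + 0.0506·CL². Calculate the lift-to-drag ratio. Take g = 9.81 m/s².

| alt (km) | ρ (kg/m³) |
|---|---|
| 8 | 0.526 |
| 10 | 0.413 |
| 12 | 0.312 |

At 10 km, from the table: ρ = 0.413 kg/m³.
Weight W = mg = 161000 × 9.81 = 1.5794×10^6 N; in level flight L = W.
Dynamic pressure q = 0.5 × 0.413 × 227² = 10640 Pa.
CL = W/(q·S) = 1.5794×10^6 / (10640 × 201) = 0.7385.
CD = 0.0173 + 0.0506 × 0.7385² = 0.04489.
L/D = CL/CD = 0.7385 / 0.04489 = 16.4

L/D = 16.4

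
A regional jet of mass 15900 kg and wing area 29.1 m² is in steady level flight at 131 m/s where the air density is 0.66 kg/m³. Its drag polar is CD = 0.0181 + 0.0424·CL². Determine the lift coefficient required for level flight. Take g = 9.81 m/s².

In steady level flight, lift balances weight: W = mg = 15900 × 9.81 = 1.5598×10^5 N.
q = ½ρv² = ½ × 0.66 × 131² = 5663 Pa.
CL = W/(q·S) = 1.5598×10^5 / (5663 × 29.1) = 0.9465.

CL = 0.946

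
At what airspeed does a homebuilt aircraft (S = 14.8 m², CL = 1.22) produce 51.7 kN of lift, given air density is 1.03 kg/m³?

L = ½ρv²S·CL ⇒ v = √(2L/(ρ·S·CL))
v = √(2 × 51700 / (1.03 × 14.8 × 1.22)) = √5560 = 74.6 m/s

v = 74.6 m/s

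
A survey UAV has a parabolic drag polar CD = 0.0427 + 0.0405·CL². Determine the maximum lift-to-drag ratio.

For CD = CD0 + K·CL², (L/D)max occurs at CL* = √(CD0/K) and equals 1/(2√(K·CD0)).
(L/D)max = 1/(2√(0.0405 × 0.0427)) = 1/(2 × 0.04159) = 12

(L/D)max = 12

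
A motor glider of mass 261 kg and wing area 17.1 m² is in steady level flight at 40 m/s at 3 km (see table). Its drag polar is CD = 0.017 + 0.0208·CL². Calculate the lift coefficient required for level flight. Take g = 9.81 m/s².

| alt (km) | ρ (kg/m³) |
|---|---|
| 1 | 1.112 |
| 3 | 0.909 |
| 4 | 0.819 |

CL = 0.206

At 3 km, from the table: ρ = 0.909 kg/m³.
Level flight ⇒ L = W = m·g = 261 × 9.81 = 2560.4 N.
Dynamic pressure q = 0.5 × 0.909 × 40² = 727.2 Pa.
Required CL = L/(qS) = 2560.4/(727.2·17.1) = 0.2059.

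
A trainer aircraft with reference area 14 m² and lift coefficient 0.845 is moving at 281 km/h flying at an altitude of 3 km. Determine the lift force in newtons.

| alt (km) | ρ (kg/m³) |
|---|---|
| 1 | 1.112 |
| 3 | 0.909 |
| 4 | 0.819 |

At 3 km, from the table: ρ = 0.909 kg/m³.
Convert speed: v = 281 km/h ÷ 3.6 = 78.06 m/s.
L = ½ρv²S·CL = ½ × 0.909 × 78.06² × 14 × 0.845 = 32800 N ≈ 32.8 kN

L = 32800 N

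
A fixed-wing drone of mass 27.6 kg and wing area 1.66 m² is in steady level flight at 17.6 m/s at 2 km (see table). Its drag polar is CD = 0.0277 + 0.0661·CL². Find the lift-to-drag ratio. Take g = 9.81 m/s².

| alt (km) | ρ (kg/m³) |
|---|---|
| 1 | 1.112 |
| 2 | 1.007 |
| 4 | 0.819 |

At 2 km, from the table: ρ = 1.007 kg/m³.
In steady level flight, lift balances weight: W = mg = 27.6 × 9.81 = 270.76 N.
Dynamic pressure q = 0.5 × 1.007 × 17.6² = 156 Pa.
Required CL = L/(qS) = 270.76/(156·1.66) = 1.046.
CD = 0.0277 + 0.0661 × 1.046² = 0.09999.
L/D = CL/CD = 1.046 / 0.09999 = 10.5

L/D = 10.5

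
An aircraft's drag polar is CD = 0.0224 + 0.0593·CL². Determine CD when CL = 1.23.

CD = 0.0224 + 0.0593 × 1.23² = 0.0224 + 0.08971 = 0.112

CD = 0.112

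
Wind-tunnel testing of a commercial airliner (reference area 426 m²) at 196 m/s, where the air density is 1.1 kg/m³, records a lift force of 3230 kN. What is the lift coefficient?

CL = 0.359

From L = ½ρv²S·CL, rearranging gives CL = 2L/(ρv²S).
CL = 2 × 3.23×10^6 / (1.1 × 196² × 426) = 0.359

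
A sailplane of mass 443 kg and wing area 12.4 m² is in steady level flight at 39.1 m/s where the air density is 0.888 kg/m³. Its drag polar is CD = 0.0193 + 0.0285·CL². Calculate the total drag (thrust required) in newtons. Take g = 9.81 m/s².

D = 226 N

In steady level flight, lift balances weight: W = mg = 443 × 9.81 = 4345.8 N.
q = ½ρv² = ½ × 0.888 × 39.1² = 678.8 Pa.
CL = W/(q·S) = 4345.8 / (678.8 × 12.4) = 0.5163.
CD = 0.0193 + 0.0285 × 0.5163² = 0.0269.
D = q·S·CD = 678.8 × 12.4 × 0.0269 = 226.4 N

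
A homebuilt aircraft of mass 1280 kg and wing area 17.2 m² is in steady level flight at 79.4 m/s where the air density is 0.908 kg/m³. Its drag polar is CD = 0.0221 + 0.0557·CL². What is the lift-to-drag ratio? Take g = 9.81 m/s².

Level flight ⇒ L = W = m·g = 1280 × 9.81 = 12557 N.
q = ½ρv² = ½ × 0.908 × 79.4² = 2862 Pa.
CL = 2W/(ρv²S) = 2×12557/(0.908×79.4²×17.2) = 0.2551.
CD = 0.0221 + 0.0557 × 0.2551² = 0.02572.
L/D = CL/CD = 0.2551 / 0.02572 = 9.92

L/D = 9.92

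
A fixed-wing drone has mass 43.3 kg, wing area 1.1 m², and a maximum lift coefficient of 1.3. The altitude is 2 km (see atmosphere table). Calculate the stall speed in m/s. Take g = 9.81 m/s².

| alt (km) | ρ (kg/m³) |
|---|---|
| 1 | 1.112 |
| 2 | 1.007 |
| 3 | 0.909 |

At 2 km, from the table: ρ = 1.007 kg/m³.
Stall occurs when L = W at CL,max. W = mg = 43.3 × 9.81 = 424.8 N.
V_stall = √(2W/(ρ·S·CL,max)) = √(2 × 424.8 / (1.007 × 1.1 × 1.3))
V_stall = √590 = 24.3 m/s

V_stall = 24.3 m/s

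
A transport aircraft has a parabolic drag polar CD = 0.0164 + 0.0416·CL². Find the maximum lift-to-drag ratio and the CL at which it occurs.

For CD = CD0 + K·CL², (L/D)max occurs at CL* = √(CD0/K) and equals 1/(2√(K·CD0)).
(L/D)max = 1/(2√(0.0416 × 0.0164)) = 1/(2 × 0.02612) = 19.1
CL* = √(0.0164/0.0416) = 0.628

(L/D)max = 19.1, at CL = 0.628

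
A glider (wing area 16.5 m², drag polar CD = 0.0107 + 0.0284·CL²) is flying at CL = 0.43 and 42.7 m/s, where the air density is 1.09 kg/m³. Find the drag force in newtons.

D = 262 N

CD = 0.0107 + 0.0284 × 0.43² = 0.01595
D = ½ρv²S·CD = ½ × 1.09 × 42.7² × 16.5 × 0.01595 = 262 N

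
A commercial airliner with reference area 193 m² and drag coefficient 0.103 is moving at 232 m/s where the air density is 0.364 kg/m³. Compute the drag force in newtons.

D = 1.95×10^5 N

Dynamic pressure q = ½ρv² = ½ × 0.364 × 232² = 9796 Pa.
D = q·S·CD = 9796 × 193 × 0.103 = 1.95×10^5 N ≈ 195 kN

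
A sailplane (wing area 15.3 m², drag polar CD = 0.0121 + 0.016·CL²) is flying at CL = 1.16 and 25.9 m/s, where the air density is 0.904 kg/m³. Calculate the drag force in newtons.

CD = 0.0121 + 0.016 × 1.16² = 0.03363
D = ½ρv²S·CD = ½ × 0.904 × 25.9² × 15.3 × 0.03363 = 156 N

D = 156 N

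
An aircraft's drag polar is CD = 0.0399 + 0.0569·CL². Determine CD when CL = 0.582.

CD = 0.0399 + 0.0569 × 0.582² = 0.0399 + 0.01927 = 0.0592

CD = 0.0592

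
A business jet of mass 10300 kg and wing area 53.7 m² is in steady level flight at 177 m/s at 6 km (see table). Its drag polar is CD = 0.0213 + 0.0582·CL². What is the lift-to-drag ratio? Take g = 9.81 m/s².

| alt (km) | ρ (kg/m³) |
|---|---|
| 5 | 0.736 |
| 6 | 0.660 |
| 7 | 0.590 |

L/D = 7.84

At 6 km, from the table: ρ = 0.660 kg/m³.
Level flight ⇒ L = W = m·g = 10300 × 9.81 = 1.0104×10^5 N.
Dynamic pressure q = 0.5 × 0.66 × 177² = 10340 Pa.
Required CL = L/(qS) = 1.0104×10^5/(10340·53.7) = 0.182.
CD = 0.0213 + 0.0582 × 0.182² = 0.02323.
L/D = CL/CD = 0.182 / 0.02323 = 7.84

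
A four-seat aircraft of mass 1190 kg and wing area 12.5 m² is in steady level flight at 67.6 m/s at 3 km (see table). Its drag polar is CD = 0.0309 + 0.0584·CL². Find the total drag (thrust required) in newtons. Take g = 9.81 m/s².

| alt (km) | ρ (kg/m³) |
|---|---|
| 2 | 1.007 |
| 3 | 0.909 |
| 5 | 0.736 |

At 3 km, from the table: ρ = 0.909 kg/m³.
In steady level flight, lift balances weight: W = mg = 1190 × 9.81 = 11674 N.
q = ½ρv² = ½ × 0.909 × 67.6² = 2077 Pa.
Required CL = L/(qS) = 11674/(2077·12.5) = 0.4497.
CD = 0.0309 + 0.0584 × 0.4497² = 0.04271.
D = q·S·CD = 2077 × 12.5 × 0.04271 = 1109 N

D = 1110 N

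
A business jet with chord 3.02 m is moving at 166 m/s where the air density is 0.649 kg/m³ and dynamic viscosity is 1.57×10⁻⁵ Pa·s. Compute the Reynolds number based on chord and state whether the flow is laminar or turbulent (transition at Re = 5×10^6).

Re = 2.07×10^7 (turbulent)

Re = ρ·v·c/μ = 0.649 × 166 × 3.02 / (1.57×10⁻⁵) = 2.07×10^7
Since 2.07×10^7 > 5×10^6, the flow is turbulent.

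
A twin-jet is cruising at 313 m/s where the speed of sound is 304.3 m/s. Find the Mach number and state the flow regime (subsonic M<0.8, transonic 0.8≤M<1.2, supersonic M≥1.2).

M = 1.03 (transonic)

M = v/a = 313 / 304.3 = 1.03
M = 1.03 → transonic.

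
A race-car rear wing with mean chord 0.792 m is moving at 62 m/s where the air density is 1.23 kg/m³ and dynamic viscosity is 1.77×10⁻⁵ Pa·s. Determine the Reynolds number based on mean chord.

Re = 3.41×10^6

Re = ρ·v·c/μ = 1.23 × 62 × 0.792 / (1.77×10⁻⁵) = 3.41×10^6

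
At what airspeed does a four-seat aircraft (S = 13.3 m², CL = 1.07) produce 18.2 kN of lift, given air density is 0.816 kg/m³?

L = ½ρv²S·CL ⇒ v = √(2L/(ρ·S·CL))
v = √(2 × 18200 / (0.816 × 13.3 × 1.07)) = √3135 = 56 m/s

v = 56 m/s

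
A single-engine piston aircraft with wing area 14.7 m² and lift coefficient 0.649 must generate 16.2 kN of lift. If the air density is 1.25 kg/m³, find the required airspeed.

v = 52.1 m/s

L = ½ρv²S·CL ⇒ v = √(2L/(ρ·S·CL))
v = √(2 × 16200 / (1.25 × 14.7 × 0.649)) = √2717 = 52.1 m/s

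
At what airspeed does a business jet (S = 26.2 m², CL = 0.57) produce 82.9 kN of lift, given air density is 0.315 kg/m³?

v = 188 m/s

L = ½ρv²S·CL ⇒ v = √(2L/(ρ·S·CL))
v = √(2 × 82900 / (0.315 × 26.2 × 0.57)) = √35250 = 188 m/s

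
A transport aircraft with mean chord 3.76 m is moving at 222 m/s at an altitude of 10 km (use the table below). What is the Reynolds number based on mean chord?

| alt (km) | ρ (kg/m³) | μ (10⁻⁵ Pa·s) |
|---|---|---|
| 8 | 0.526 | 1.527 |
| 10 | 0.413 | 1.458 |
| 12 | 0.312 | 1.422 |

Re = 2.36×10^7

At 10 km, from the table: ρ = 0.413 kg/m³, μ = 1.458×10⁻⁵ Pa·s.
Re = ρ·v·c/μ = 0.413 × 222 × 3.76 / (1.458×10⁻⁵) = 2.36×10^7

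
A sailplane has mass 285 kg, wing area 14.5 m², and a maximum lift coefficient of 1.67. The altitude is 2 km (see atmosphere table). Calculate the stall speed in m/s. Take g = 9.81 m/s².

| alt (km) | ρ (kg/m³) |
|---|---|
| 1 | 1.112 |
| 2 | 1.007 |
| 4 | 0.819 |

At 2 km, from the table: ρ = 1.007 kg/m³.
Weight W = mg = 285 × 9.81 = 2796 N.
V_stall = √(2W/(ρ·S·CL,max)) = √(2 × 2796 / (1.007 × 14.5 × 1.67))
V_stall = √229.3 = 15.1 m/s

V_stall = 15.1 m/s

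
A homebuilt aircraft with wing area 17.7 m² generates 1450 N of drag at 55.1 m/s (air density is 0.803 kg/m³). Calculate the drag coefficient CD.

From D = ½ρv²S·CD, rearranging gives CD = 2D/(ρv²S).
CD = 2 × 1450 / (0.803 × 55.1² × 17.7) = 0.0672

CD = 0.0672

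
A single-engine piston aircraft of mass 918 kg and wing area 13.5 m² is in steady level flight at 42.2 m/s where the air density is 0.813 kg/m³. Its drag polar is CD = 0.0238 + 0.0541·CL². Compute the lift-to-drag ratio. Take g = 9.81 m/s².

Level flight ⇒ L = W = m·g = 918 × 9.81 = 9005.6 N.
q = ½ρv² = ½ × 0.813 × 42.2² = 723.9 Pa.
Required CL = L/(qS) = 9005.6/(723.9·13.5) = 0.9215.
CD = 0.0238 + 0.0541 × 0.9215² = 0.06974.
L/D = CL/CD = 0.9215 / 0.06974 = 13.2

L/D = 13.2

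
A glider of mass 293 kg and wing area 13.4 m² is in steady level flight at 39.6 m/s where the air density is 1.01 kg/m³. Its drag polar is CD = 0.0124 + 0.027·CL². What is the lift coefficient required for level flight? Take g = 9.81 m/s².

CL = 0.271

In steady level flight, lift balances weight: W = mg = 293 × 9.81 = 2874.3 N.
q = ½ρv² = ½ × 1.01 × 39.6² = 791.9 Pa.
CL = W/(q·S) = 2874.3 / (791.9 × 13.4) = 0.2709.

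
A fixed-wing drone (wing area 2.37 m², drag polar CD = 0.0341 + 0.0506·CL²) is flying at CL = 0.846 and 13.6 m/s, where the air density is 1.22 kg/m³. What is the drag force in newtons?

D = 18.8 N

CD = 0.0341 + 0.0506 × 0.846² = 0.07032
D = ½ρv²S·CD = ½ × 1.22 × 13.6² × 2.37 × 0.07032 = 18.8 N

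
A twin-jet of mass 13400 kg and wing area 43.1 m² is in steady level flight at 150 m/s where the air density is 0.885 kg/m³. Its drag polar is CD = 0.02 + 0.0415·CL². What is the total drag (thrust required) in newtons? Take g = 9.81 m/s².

D = 10300 N

Level flight ⇒ L = W = m·g = 13400 × 9.81 = 1.3145×10^5 N.
Dynamic pressure q = 0.5 × 0.885 × 150² = 9956 Pa.
Required CL = L/(qS) = 1.3145×10^5/(9956·43.1) = 0.3063.
CD = 0.02 + 0.0415 × 0.3063² = 0.02389.
D = q·S·CD = 9956 × 43.1 × 0.02389 = 10250 N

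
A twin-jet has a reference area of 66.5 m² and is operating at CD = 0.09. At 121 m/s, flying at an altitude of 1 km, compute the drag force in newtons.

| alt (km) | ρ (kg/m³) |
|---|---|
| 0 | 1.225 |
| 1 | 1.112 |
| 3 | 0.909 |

D = 48700 N

At 1 km, from the table: ρ = 1.112 kg/m³.
D = ½ρv²S·CD = ½ × 1.112 × 121² × 66.5 × 0.09 = 48700 N ≈ 48.7 kN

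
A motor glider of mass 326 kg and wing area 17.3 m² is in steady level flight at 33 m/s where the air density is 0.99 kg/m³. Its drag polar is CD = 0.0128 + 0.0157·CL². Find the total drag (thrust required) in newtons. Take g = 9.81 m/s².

D = 137 N

Level flight ⇒ L = W = m·g = 326 × 9.81 = 3198.1 N.
Dynamic pressure q = 0.5 × 0.99 × 33² = 539.1 Pa.
Required CL = L/(qS) = 3198.1/(539.1·17.3) = 0.3429.
CD = 0.0128 + 0.0157 × 0.3429² = 0.01465.
D = q·S·CD = 539.1 × 17.3 × 0.01465 = 136.6 N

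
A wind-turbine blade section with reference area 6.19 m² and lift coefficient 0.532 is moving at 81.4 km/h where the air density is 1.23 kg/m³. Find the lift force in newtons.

Convert speed: v = 81.4 km/h ÷ 3.6 = 22.61 m/s.
Dynamic pressure q = ½ρv² = ½ × 1.23 × 22.61² = 314.4 Pa.
L = q·S·CL = 314.4 × 6.19 × 0.532 = 1040 N

L = 1040 N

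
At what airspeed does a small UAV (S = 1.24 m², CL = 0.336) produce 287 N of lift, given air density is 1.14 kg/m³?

L = ½ρv²S·CL ⇒ v = √(2L/(ρ·S·CL))
v = √(2 × 287 / (1.14 × 1.24 × 0.336)) = √1208 = 34.8 m/s

v = 34.8 m/s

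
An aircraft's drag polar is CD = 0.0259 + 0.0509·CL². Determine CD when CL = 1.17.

CD = 0.0956

CD = 0.0259 + 0.0509 × 1.17² = 0.0259 + 0.06968 = 0.0956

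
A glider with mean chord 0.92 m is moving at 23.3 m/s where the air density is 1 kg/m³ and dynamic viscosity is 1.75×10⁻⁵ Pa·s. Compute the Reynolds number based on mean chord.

Re = ρ·v·c/μ = 1 × 23.3 × 0.92 / (1.75×10⁻⁵) = 1.22×10^6

Re = 1.22×10^6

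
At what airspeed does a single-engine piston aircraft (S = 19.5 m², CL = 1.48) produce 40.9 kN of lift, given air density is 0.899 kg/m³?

v = 56.1 m/s

L = ½ρv²S·CL ⇒ v = √(2L/(ρ·S·CL))
v = √(2 × 40900 / (0.899 × 19.5 × 1.48)) = √3153 = 56.1 m/s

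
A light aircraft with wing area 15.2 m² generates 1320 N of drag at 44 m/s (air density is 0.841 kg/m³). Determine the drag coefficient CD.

CD = 0.107

From D = ½ρv²S·CD, rearranging gives CD = 2D/(ρv²S).
CD = 2 × 1320 / (0.841 × 44² × 15.2) = 0.107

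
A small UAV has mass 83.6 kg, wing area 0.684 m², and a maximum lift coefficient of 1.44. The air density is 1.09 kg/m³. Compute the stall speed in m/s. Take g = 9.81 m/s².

Stall occurs when L = W at CL,max. W = mg = 83.6 × 9.81 = 820.1 N.
From L = ½ρV²S·CL,max = W: V_stall = √(2W/(ρSCL,max)) = √(2·820.1/(1.09·0.684·1.44))
V_stall = √1528 = 39.1 m/s

V_stall = 39.1 m/s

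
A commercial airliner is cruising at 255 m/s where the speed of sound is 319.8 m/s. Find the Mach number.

M = 0.797

M = v/a = 255 / 319.8 = 0.797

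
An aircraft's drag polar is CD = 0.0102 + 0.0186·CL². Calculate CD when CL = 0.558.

CD = 0.0102 + 0.0186 × 0.558² = 0.0102 + 0.005791 = 0.016

CD = 0.016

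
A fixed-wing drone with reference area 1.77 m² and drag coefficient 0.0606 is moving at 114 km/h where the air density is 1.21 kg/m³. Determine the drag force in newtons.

D = 65.1 N

Convert speed: v = 114 km/h ÷ 3.6 = 31.67 m/s.
Dynamic pressure q = ½ρv² = ½ × 1.21 × 31.67² = 606.7 Pa.
D = q·S·CD = 606.7 × 1.77 × 0.0606 = 65.1 N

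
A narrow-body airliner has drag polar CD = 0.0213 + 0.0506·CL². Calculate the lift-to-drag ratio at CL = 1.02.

CD = 0.0213 + 0.0506 × 1.02² = 0.07394
L/D = CL/CD = 1.02 / 0.07394 = 13.8

L/D = 13.8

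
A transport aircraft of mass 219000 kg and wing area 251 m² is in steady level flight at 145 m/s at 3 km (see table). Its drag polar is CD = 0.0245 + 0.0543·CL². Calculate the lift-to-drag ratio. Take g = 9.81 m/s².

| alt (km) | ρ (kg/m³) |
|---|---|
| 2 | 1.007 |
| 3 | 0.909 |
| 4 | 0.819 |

At 3 km, from the table: ρ = 0.909 kg/m³.
Level flight ⇒ L = W = m·g = 219000 × 9.81 = 2.1484×10^6 N.
q = ½ρv² = ½ × 0.909 × 145² = 9556 Pa.
Required CL = L/(qS) = 2.1484×10^6/(9556·251) = 0.8957.
CD = 0.0245 + 0.0543 × 0.8957² = 0.06807.
L/D = CL/CD = 0.8957 / 0.06807 = 13.2

L/D = 13.2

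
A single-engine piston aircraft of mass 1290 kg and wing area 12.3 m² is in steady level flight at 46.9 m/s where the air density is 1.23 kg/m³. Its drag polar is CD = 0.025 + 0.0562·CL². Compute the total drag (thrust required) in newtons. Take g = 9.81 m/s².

D = 957 N

Level flight ⇒ L = W = m·g = 1290 × 9.81 = 12655 N.
q = ½ρv² = ½ × 1.23 × 46.9² = 1353 Pa.
Required CL = L/(qS) = 12655/(1353·12.3) = 0.7606.
CD = 0.025 + 0.0562 × 0.7606² = 0.05751.
D = q·S·CD = 1353 × 12.3 × 0.05751 = 956.9 N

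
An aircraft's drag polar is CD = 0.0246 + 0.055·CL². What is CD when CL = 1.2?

CD = 0.0246 + 0.055 × 1.2² = 0.0246 + 0.0792 = 0.104

CD = 0.104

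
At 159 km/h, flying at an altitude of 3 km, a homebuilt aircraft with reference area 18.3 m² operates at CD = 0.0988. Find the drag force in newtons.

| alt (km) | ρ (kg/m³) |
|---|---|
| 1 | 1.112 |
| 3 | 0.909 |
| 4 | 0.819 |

D = 1600 N

At 3 km, from the table: ρ = 0.909 kg/m³.
Convert speed: v = 159 km/h ÷ 3.6 = 44.17 m/s.
Dynamic pressure q = ½ρv² = ½ × 0.909 × 44.17² = 886.6 Pa.
D = q·S·CD = 886.6 × 18.3 × 0.0988 = 1600 N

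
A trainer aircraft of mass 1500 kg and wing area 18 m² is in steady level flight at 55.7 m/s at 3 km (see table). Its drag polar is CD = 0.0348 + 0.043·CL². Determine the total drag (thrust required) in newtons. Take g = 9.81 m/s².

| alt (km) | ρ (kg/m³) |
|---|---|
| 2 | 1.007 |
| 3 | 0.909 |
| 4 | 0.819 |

D = 1250 N

At 3 km, from the table: ρ = 0.909 kg/m³.
Level flight ⇒ L = W = m·g = 1500 × 9.81 = 14715 N.
Dynamic pressure q = 0.5 × 0.909 × 55.7² = 1410 Pa.
CL = W/(q·S) = 14715 / (1410 × 18) = 0.5798.
CD = 0.0348 + 0.043 × 0.5798² = 0.04925.
D = q·S·CD = 1410 × 18 × 0.04925 = 1250 N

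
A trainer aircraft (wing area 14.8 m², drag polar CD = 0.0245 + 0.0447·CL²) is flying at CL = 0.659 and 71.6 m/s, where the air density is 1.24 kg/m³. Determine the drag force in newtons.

D = 2070 N

CD = 0.0245 + 0.0447 × 0.659² = 0.04391
D = ½ρv²S·CD = ½ × 1.24 × 71.6² × 14.8 × 0.04391 = 2070 N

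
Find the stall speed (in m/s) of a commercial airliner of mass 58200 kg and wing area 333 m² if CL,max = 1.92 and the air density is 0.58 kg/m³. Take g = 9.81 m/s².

At stall, lift equals weight: L = W = m·g = 58200 × 9.81 = 5.709×10^5 N.
From L = ½ρV²S·CL,max = W: V_stall = √(2W/(ρSCL,max)) = √(2·5.709×10^5/(0.58·333·1.92))
V_stall = √3079 = 55.5 m/s

V_stall = 55.5 m/s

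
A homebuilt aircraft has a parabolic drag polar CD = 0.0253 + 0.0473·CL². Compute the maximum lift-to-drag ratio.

For CD = CD0 + K·CL², (L/D)max occurs at CL* = √(CD0/K) and equals 1/(2√(K·CD0)).
(L/D)max = 1/(2√(0.0473 × 0.0253)) = 1/(2 × 0.03459) = 14.5

(L/D)max = 14.5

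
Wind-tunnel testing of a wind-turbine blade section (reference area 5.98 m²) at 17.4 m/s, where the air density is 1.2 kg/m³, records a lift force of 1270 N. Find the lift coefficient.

CL = 1.17

From L = ½ρv²S·CL, rearranging gives CL = 2L/(ρv²S).
CL = 2 × 1270 / (1.2 × 17.4² × 5.98) = 1.17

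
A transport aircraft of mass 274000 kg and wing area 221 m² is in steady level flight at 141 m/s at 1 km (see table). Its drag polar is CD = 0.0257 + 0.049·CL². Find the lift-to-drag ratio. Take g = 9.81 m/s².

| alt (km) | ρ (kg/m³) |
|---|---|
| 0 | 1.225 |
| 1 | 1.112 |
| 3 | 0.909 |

At 1 km, from the table: ρ = 1.112 kg/m³.
In steady level flight, lift balances weight: W = mg = 274000 × 9.81 = 2.6879×10^6 N.
Dynamic pressure q = 0.5 × 1.112 × 141² = 11050 Pa.
CL = 2W/(ρv²S) = 2×2.6879×10^6/(1.112×141²×221) = 1.1.
CD = 0.0257 + 0.049 × 1.1² = 0.08502.
L/D = CL/CD = 1.1 / 0.08502 = 12.9

L/D = 12.9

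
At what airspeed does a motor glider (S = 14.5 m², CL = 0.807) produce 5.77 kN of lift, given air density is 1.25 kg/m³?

L = ½ρv²S·CL ⇒ v = √(2L/(ρ·S·CL))
v = √(2 × 5770 / (1.25 × 14.5 × 0.807)) = √789 = 28.1 m/s

v = 28.1 m/s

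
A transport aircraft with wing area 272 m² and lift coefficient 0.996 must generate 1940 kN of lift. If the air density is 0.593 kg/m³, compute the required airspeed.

v = 155 m/s

L = ½ρv²S·CL ⇒ v = √(2L/(ρ·S·CL))
v = √(2 × 1.94×10^6 / (0.593 × 272 × 0.996)) = √24150 = 155 m/s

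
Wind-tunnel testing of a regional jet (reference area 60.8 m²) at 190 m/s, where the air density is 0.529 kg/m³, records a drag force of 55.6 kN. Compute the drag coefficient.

CD = 0.0958

From D = ½ρv²S·CD, rearranging gives CD = 2D/(ρv²S).
CD = 2 × 55600 / (0.529 × 190² × 60.8) = 0.0958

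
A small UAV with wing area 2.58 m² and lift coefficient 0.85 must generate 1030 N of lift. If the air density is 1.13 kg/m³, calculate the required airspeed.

v = 28.8 m/s

L = ½ρv²S·CL ⇒ v = √(2L/(ρ·S·CL))
v = √(2 × 1030 / (1.13 × 2.58 × 0.85)) = √831.3 = 28.8 m/s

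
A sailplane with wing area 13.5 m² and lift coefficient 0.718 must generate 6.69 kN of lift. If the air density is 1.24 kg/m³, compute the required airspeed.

v = 33.4 m/s

L = ½ρv²S·CL ⇒ v = √(2L/(ρ·S·CL))
v = √(2 × 6690 / (1.24 × 13.5 × 0.718)) = √1113 = 33.4 m/s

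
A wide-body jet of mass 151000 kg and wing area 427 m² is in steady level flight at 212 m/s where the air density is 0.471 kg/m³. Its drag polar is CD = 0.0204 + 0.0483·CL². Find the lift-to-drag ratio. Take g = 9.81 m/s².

In steady level flight, lift balances weight: W = mg = 151000 × 9.81 = 1.4813×10^6 N.
q = ½ρv² = ½ × 0.471 × 212² = 10580 Pa.
CL = 2W/(ρv²S) = 2×1.4813×10^6/(0.471×212²×427) = 0.3278.
CD = 0.0204 + 0.0483 × 0.3278² = 0.02559.
L/D = CL/CD = 0.3278 / 0.02559 = 12.8

L/D = 12.8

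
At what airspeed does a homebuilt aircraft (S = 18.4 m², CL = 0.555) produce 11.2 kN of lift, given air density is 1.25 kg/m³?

v = 41.9 m/s

L = ½ρv²S·CL ⇒ v = √(2L/(ρ·S·CL))
v = √(2 × 11200 / (1.25 × 18.4 × 0.555)) = √1755 = 41.9 m/s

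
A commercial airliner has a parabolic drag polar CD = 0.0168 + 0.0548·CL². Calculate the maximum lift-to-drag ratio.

(L/D)max = 16.5

For CD = CD0 + K·CL², (L/D)max occurs at CL* = √(CD0/K) and equals 1/(2√(K·CD0)).
(L/D)max = 1/(2√(0.0548 × 0.0168)) = 1/(2 × 0.03034) = 16.5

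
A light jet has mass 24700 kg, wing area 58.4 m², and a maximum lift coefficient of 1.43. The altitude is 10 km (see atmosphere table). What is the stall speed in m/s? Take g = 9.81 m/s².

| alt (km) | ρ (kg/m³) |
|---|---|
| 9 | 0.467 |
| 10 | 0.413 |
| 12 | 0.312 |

V_stall = 119 m/s

At 10 km, from the table: ρ = 0.413 kg/m³.
At stall, lift equals weight: L = W = m·g = 24700 × 9.81 = 2.423×10^5 N.
From L = ½ρV²S·CL,max = W: V_stall = √(2W/(ρSCL,max)) = √(2·2.423×10^5/(0.413·58.4·1.43))
V_stall = √14050 = 119 m/s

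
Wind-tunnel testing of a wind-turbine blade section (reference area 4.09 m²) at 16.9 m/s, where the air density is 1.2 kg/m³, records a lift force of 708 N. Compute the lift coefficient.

From L = ½ρv²S·CL, rearranging gives CL = 2L/(ρv²S).
CL = 2 × 708 / (1.2 × 16.9² × 4.09) = 1.01

CL = 1.01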